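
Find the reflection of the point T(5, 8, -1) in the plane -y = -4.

With n = (0, -1, 0), the signed offset is (n·T − (-4))/|n|² = -4/1 = -4.
T' = T − 2t·n = (5, 8, -1) − (-8)·(0, -1, 0) = (5, 0, -1).

(5, 0, -1)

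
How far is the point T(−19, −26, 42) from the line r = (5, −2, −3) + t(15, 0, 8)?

3√353

Direction vector d = (15, 0, 8).
AP = (−24, −24, 45), and AP × d = (−192, 867, 360).
|AP × d|² = 918153 and |d|² = 289, so the distance is √(918153/289) = √3177 = 3√353.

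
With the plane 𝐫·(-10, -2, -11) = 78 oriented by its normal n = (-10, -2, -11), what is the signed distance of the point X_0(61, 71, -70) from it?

-4

n·X_0 − 78 = -60.
|n| = 15, so the signed distance is -60/15 = -4.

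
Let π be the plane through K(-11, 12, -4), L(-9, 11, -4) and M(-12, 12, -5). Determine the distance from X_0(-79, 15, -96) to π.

5√6

KL = (2, -1, 0) and KM = (-1, 0, -1), so a normal is n = KL × KM = (1, 2, -1).
d = |1·(-79) + 2·15 + (-1)·(-96) − 17| / √(1 + 4 + 1) = |30| / √6 = 5√6.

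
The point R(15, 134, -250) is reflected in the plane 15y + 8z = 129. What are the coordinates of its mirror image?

(15, 2488/17, -4138/17)

n = (0, 15, 8), |n|² = 289, n·R − 129 = -119, so t = -119/289 = -7/17.
Foot F = R − (-7/17)·n = (15, 2383/17, -4194/17); the reflection is 2F − R = (15, 2488/17, -4138/17).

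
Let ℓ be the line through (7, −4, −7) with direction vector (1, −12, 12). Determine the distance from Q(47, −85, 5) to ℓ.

3√409

Direction vector d = (1, −12, 12).
AP = (40, −81, 12); AP·d = 1156, |AP|² = 8305, |d|² = 289.
distance² = |AP|² − (AP·d)²/|d|² = 8305 − 1336336/289 = 3681, so the distance is 3√409.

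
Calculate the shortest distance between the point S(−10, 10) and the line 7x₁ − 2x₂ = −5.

The normal to the line is n = (7, −2) with |n| = √53.
|n·S − (-5)| = |-90 − (-5)| = 85, so the distance is 85/√53 = 85√53/53.

85√53/53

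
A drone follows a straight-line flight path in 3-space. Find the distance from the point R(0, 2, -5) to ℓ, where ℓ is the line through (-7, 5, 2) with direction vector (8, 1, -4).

√26

Direction vector d = (8, 1, -4).
AP = (7, -3, -7); AP·d = 81, |AP|² = 107, |d|² = 81.
distance² = |AP|² − (AP·d)²/|d|² = 107 − 6561/81 = 26, so the distance is √26.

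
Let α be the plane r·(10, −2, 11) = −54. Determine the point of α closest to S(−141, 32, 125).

The perpendicular from S has direction n = (10, −2, 11): r = (−141, 32, 125) + μ(10, −2, 11).
Substitute into the plane: n·(S + μn) = -54 gives -99 + 225μ = -54, so μ = 1/5.
Foot = (−141, 32, 125) + (1/5)·(10, −2, 11) = (−139, 158/5, 636/5).

(-139, 158/5, 636/5)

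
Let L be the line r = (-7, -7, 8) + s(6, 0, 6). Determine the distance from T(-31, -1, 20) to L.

6√19

Direction vector d = (6, 0, 6).
AP = (-24, 6, 12); AP·d = -72, |AP|² = 756, |d|² = 72.
distance² = |AP|² − (AP·d)²/|d|² = 756 − 5184/72 = 684, so the distance is 6√19.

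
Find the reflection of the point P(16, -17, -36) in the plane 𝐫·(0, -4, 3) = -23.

(16, -561/25, -798/25)

n = (0, -4, 3), |n|² = 25, n·P − (-23) = -17, so t = -17/25.
Foot F = P − (-17/25)·n = (16, -493/25, -849/25); the reflection is 2F − P = (16, -561/25, -798/25).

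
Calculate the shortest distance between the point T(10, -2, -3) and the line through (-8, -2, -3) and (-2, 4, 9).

A direction vector is d = (6, 6, 12).
AP = (18, 0, 0); AP·d = 108, |AP|² = 324, |d|² = 216.
distance² = |AP|² − (AP·d)²/|d|² = 324 − 11664/216 = 270, so the distance is 3√30.

3√30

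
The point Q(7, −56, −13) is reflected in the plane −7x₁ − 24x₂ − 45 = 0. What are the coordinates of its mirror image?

(35, 40, -13)

n = (−7, −24, 0), |n|² = 625, n·Q − 45 = 1250, so t = 1250/625 = 2.
Foot F = Q − 2·n = (21, −8, −13); the reflection is 2F − Q = (35, 40, −13).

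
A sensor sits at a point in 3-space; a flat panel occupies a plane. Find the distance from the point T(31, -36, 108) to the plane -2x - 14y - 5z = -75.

d = |(-2)·31 + (-14)·(-36) + (-5)·108 − (-75)| / √(4 + 196 + 25) = |-23| / 15 = 23/15.

23/15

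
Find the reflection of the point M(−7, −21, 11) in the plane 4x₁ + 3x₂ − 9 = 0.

(25, 3, 11)

With n = (4, 3, 0), the signed offset is (n·M − 9)/|n|² = -100/25 = -4.
M' = M − 2t·n = (−7, −21, 11) − (-8)·(4, 3, 0) = (25, 3, 11).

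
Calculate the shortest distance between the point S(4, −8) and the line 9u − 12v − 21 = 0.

37/5

d = |9·4 + (-12)·(-8) − 21| / √(81 + 144) = |111|/15 = 37/5.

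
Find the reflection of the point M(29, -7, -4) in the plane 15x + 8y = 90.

With n = (15, 8, 0), the signed offset is (n·M − 90)/|n|² = 289/289 = 1.
M' = M − 2t·n = (29, -7, -4) − 2·(15, 8, 0) = (-1, -23, -4).

(-1, -23, -4)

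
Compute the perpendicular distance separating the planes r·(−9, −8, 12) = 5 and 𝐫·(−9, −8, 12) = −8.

With common normal n = (−9, −8, 12) (|n| = 17), the distance is |5 − (-8)|/|n| = 13/17.

13/17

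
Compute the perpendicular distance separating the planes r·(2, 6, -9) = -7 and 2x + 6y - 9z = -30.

Both planes have normal n = (2, 6, -9), |n| = 11. Any point on the first plane is at distance |(-30) − (-7)|/|n| = 23/11 from the second.

23/11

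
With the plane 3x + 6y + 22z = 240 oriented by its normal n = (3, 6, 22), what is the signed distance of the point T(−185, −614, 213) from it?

n·T − 240 = 207.
|n| = 23, so the signed distance is 207/23 = 9.

9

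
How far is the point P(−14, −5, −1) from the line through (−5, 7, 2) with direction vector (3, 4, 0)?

Direction vector d = (3, 4, 0).
AP = (−9, −12, −3); AP·d = -75, |AP|² = 234, |d|² = 25.
distance² = |AP|² − (AP·d)²/|d|² = 234 − 5625/25 = 9, so the distance is 3.

3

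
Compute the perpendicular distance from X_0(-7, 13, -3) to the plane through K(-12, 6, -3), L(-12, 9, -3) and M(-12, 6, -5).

5

KL = (0, 3, 0) and KM = (0, 0, -2), so a normal is n = KL × KM = (-6, 0, 0).
d = |(-6)·(-7) − 72| / √(36 + 0 + 0) = |-30| / 6 = 5.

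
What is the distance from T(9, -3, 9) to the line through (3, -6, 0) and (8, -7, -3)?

A direction vector is d = (5, -1, -3).
AP = (6, 3, 9); AP·d = 0, |AP|² = 126, |d|² = 35.
distance² = |AP|² − (AP·d)²/|d|² = 126 − 0/35 = 126, so the distance is 3√14.

3√14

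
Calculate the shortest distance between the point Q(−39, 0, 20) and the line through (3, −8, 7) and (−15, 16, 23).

29

A direction vector is d = (−18, 24, 16).
AP = (−42, 8, 13); AP·d = 1156, |AP|² = 1997, |d|² = 1156.
distance² = |AP|² − (AP·d)²/|d|² = 1997 − 1336336/1156 = 841, so the distance is 29.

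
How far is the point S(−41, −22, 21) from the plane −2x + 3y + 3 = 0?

Normal vector n = (−2, 3, 0), and n·(−41, −22, 21) − (−3) = 19.
|n| = √(4 + 9 + 0) = √13, so the distance is |19|/√13 = 19√13/13.

19√13/13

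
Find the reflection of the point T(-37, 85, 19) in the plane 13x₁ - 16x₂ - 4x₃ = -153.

(67, -43, -13)

n = (13, -16, -4), |n|² = 441, n·T − (-153) = -1764, so t = -1764/441 = -4.
Foot F = T − (-4)·n = (15, 21, 3); the reflection is 2F − T = (67, -43, -13).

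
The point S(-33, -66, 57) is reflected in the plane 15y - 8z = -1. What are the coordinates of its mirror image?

(-33, 84, -23)

n = (0, 15, -8), |n|² = 289, n·S − (-1) = -1445, so t = -1445/289 = -5.
Foot F = S − (-5)·n = (-33, 9, 17); the reflection is 2F − S = (-33, 84, -23).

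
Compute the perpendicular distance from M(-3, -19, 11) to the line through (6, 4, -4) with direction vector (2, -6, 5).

5√10

Direction vector d = (2, -6, 5).
AP = (-9, -23, 15); AP·d = 195, |AP|² = 835, |d|² = 65.
distance² = |AP|² − (AP·d)²/|d|² = 835 − 38025/65 = 250, so the distance is 5√10.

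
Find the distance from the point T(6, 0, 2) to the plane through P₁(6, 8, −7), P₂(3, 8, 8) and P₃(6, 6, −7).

P₁P₂ = (−3, 0, 15) and P₁P₃ = (0, −2, 0), so a normal is n = P₁P₂ × P₁P₃ = (30, 0, 6).
d = |30·6 + 6·2 − 138| / √(900 + 0 + 36) = |54| / (6√26) = 9√26/26.

9/√26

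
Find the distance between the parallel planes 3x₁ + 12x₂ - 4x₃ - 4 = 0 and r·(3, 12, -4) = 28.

24/13

Both planes have normal n = (3, 12, -4), |n| = 13. Any point on the first plane is at distance |28 − 4|/|n| = 24/13 from the second.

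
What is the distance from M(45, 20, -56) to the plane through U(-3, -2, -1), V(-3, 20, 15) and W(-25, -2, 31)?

UV = (0, 22, 16) and UW = (-22, 0, 32), so a normal is n = UV × UW = (704, -352, 484).
d = |704·45 + (-352)·20 + 484·(-56) − (-1892)| / √(495616 + 123904 + 234256) = |-572| / 924 = 13/21.

13/21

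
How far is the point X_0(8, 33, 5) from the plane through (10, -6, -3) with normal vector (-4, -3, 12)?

1

The plane has equation n·(r − (10, -6, -3)) = 0, i.e. n·r = -58.
n = (-4, -3, 12); n·P − (-58) = -13; |n| = 13; distance = 13/13 = 1.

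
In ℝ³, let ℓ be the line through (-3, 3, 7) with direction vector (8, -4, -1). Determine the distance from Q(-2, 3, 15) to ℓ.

Direction vector d = (8, -4, -1).
AP = (1, 0, 8); AP·d = 0, |AP|² = 65, |d|² = 81.
distance² = |AP|² − (AP·d)²/|d|² = 65 − 0/81 = 65, so the distance is √65.

√65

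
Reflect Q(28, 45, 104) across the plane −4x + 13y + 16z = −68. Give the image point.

With n = (−4, 13, 16), the signed offset is (n·Q − (-68))/|n|² = 2205/441 = 5.
Q' = Q − 2t·n = (28, 45, 104) − 10·(−4, 13, 16) = (68, −85, −56).

(68, -85, -56)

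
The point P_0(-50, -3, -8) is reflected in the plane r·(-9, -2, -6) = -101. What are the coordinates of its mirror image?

n = (-9, -2, -6), |n|² = 121, n·P_0 − (-101) = 605, so t = 605/121 = 5.
Foot F = P_0 − 5·n = (-5, 7, 22); the reflection is 2F − P_0 = (40, 17, 52).

(40, 17, 52)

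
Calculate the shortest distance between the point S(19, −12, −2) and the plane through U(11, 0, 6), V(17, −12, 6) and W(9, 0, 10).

UV = (6, −12, 0) and UW = (−2, 0, 4), so a normal is n = UV × UW = (−48, −24, −24).
n = (−48, −24, −24); n·P − (-672) = 96; |n| = 24√6; distance = 96/(24√6) = 4/√6.

2√6/3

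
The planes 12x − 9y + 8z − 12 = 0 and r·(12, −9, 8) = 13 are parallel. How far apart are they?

Both planes have normal n = (12, −9, 8), |n| = 17. Any point on the first plane is at distance |13 − 12|/|n| = 1/17 from the second.

1/17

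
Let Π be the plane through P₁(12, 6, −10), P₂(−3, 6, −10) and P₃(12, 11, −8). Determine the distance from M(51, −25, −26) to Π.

P₁P₂ = (−15, 0, 0) and P₁P₃ = (0, 5, 2), so a normal is n = P₁P₂ × P₁P₃ = (0, 30, −75).
n = (0, 30, −75); n·P − 930 = 270; |n| = 15√29; distance = 270/(15√29) = 18√29/29.

18/√29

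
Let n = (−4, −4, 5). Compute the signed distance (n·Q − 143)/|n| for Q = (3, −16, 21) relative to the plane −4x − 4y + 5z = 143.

14√57/57

n·Q − 143 = 14.
|n| = √57, so the signed distance is 14√57/57.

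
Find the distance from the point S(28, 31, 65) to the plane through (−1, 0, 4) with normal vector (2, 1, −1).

14√6/3

The plane has equation n·(r − (−1, 0, 4)) = 0, i.e. n·r = -6.
n = (2, 1, −1); n·P − (-6) = 28; |n| = √6; distance = 28/√6.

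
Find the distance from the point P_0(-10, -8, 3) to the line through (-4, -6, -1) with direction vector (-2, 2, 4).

4√2

Direction vector d = (-2, 2, 4).
AP = (-6, -2, 4), and AP × d = (-16, 16, -16).
|AP × d|² = 768 and |d|² = 24, so the distance is √(768/24) = √32 = 4√2.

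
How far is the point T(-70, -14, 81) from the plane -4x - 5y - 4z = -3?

n = (-4, -5, -4); n·P − (-3) = 29; |n| = √57; distance = 29/√57 = 29√57/57.

29√57/57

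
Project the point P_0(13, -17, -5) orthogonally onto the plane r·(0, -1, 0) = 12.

(13, -12, -5)

The perpendicular from P_0 has direction n = (0, -1, 0): r = (13, -17, -5) + λ(0, -1, 0).
Substitute into the plane: n·(P_0 + λn) = 12 gives 17 + 1λ = 12, so λ = -5.
Foot = (13, -17, -5) + (-5)·(0, -1, 0) = (13, -12, -5).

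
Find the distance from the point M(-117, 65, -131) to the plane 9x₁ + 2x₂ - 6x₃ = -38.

n = (9, 2, -6); n·P − (-38) = -99; |n| = 11; distance = 99/11 = 9.

9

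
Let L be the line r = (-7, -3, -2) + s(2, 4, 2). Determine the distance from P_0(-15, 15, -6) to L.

Direction vector d = (2, 4, 2).
AP = (-8, 18, -4), and AP × d = (52, 8, -68).
|AP × d|² = 7392 and |d|² = 24, so the distance is √(7392/24) = √308 = 2√77.

2√77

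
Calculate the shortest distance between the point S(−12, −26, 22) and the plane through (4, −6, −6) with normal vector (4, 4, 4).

8√3/3

The plane has equation n·(r − (4, −6, −6)) = 0, i.e. n·r = -32.
n = (4, 4, 4); n·P − (-32) = -32; |n| = 4√3; distance = 32/(4√3) = 8/√3.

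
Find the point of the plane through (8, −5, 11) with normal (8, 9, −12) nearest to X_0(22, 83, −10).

(-10, 47, 38)

The perpendicular from X_0 has direction n = (8, 9, −12): r = (22, 83, −10) + λ(8, 9, −12).
Substitute into the plane: n·(X_0 + λn) = -113 gives 1043 + 289λ = -113, so λ = -4.
Foot = (22, 83, −10) + (-4)·(8, 9, −12) = (−10, 47, 38).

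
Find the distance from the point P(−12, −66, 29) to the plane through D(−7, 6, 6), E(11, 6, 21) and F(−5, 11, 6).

DE = (18, 0, 15) and DF = (2, 5, 0), so a normal is n = DE × DF = (−75, 30, 90).
d = |(-75)·(-12) + 30·(-66) + 90·29 − 1245| / √(5625 + 900 + 8100) = |285| / (15√65) = 19√65/65.

19/√65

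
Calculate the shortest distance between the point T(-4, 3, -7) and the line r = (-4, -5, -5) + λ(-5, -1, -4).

Direction vector d = (-5, -1, -4).
AP = (0, 8, -2), and AP × d = (-34, 10, 40).
|AP × d|² = 2856 and |d|² = 42, so the distance is √(2856/42) = √68 = 2√17.

2√17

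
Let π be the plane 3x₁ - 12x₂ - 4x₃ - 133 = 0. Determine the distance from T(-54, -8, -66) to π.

5

n = (3, -12, -4); n·P − 133 = 65; |n| = 13; distance = 65/13 = 5.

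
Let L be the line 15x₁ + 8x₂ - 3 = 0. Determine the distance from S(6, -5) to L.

47/17

The normal to the line is n = (15, 8) with |n| = 17.
|n·S − 3| = |50 − 3| = 47, so the distance is 47/17.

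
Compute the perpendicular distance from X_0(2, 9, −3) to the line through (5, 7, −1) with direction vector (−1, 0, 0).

2√2

Direction vector d = (−1, 0, 0).
AP = (−3, 2, −2), and AP × d = (0, 2, 2).
|AP × d|² = 8 and |d|² = 1, so the distance is √8 = 2√2.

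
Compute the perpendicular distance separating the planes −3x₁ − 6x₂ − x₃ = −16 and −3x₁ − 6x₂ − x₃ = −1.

Both planes have normal n = (−3, −6, −1), |n| = √46. Any point on the first plane is at distance |(-1) − (-16)|/|n| = 15/√46 = 15√46/46 from the second.

15/√46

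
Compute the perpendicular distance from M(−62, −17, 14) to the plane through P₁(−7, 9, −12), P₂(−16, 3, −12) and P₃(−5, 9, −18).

P₁P₂ = (−9, −6, 0) and P₁P₃ = (2, 0, −6), so a normal is n = P₁P₂ × P₁P₃ = (36, −54, 12).
d = |36·(-62) + (-54)·(-17) + 12·14 − (-882)| / √(1296 + 2916 + 144) = |-264| / 66 = 4.

4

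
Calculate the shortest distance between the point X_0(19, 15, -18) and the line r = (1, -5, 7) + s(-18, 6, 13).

Direction vector d = (-18, 6, 13).
AP = (18, 20, -25); AP·d = -529, |AP|² = 1349, |d|² = 529.
distance² = |AP|² − (AP·d)²/|d|² = 1349 − 279841/529 = 820, so the distance is 2√205.

2√205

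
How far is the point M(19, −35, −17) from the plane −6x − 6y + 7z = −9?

d = |(-6)·19 + (-6)·(-35) + 7·(-17) − (-9)| / √(36 + 36 + 49) = |-14| / 11 = 14/11.

14/11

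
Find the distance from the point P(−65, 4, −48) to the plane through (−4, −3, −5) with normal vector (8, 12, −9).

1

The plane has equation n·(r − (−4, −3, −5)) = 0, i.e. n·r = -23.
Then n·(−65, 4, −48) − (−23) = −17.
|n| = √(64 + 144 + 81) = 17, so the distance is |-17|/17 = 1.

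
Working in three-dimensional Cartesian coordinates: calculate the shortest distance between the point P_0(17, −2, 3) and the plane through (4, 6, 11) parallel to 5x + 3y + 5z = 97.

1/√59

Parallel planes share the normal n = (5, 3, 5); since (4, 6, 11) lies on the plane, its equation is 5x + 3y + 5z = 93.
n = (5, 3, 5); n·P − 93 = 1; |n| = √59; distance = 1/√59 = √59/59.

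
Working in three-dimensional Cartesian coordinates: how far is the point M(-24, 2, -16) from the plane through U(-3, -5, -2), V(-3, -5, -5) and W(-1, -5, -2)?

7

UV = (0, 0, -3) and UW = (2, 0, 0), so a normal is n = UV × UW = (0, -6, 0).
d = |(-6)·2 − 30| / √(0 + 36 + 0) = |-42| / 6 = 7.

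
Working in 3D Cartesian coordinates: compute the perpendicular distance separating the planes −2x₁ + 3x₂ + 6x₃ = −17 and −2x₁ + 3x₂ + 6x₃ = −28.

Both planes have normal n = (−2, 3, 6), |n| = 7. Any point on the first plane is at distance |(-28) − (-17)|/|n| = 11/7 from the second.

11/7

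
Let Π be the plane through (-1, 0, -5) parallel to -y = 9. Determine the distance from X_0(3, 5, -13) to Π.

5

Parallel planes share the normal n = (0, -1, 0); since (-1, 0, -5) lies on the plane, its equation is -y = 0.
Then n·(3, 5, -13) - 0 = -5.
|n| = √(0 + 1 + 0) = 1, so the distance is |-5|/1 = 5.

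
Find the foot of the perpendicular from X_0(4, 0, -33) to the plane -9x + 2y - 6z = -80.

(22, -4, -21)

The perpendicular from X_0 has direction n = (-9, 2, -6): r = (4, 0, -33) + t(-9, 2, -6).
Substitute into the plane: n·(X_0 + tn) = -80 gives 162 + 121t = -80, so t = -2.
Foot = (4, 0, -33) + (-2)·(-9, 2, -6) = (22, -4, -21).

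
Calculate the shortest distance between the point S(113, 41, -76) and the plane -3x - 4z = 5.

8

Normal vector n = (-3, 0, -4), and n·(113, 41, -76) - 5 = -40.
|n| = √(9 + 0 + 16) = 5, so the distance is |-40|/5 = 8.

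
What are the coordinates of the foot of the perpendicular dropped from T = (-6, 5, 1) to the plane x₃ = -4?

(-6, 5, -4)

The perpendicular from T has direction n = (0, 0, 1): r = (-6, 5, 1) + λ(0, 0, 1).
Substitute into the plane: n·(T + λn) = -4 gives 1 + 1λ = -4, so λ = -5.
Foot = (-6, 5, 1) + (-5)·(0, 0, 1) = (-6, 5, -4).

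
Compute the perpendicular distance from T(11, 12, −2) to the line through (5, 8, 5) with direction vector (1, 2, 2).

Direction vector d = (1, 2, 2).
AP = (6, 4, −7); AP·d = 0, |AP|² = 101, |d|² = 9.
distance² = |AP|² − (AP·d)²/|d|² = 101 − 0/9 = 101, so the distance is √101.

√101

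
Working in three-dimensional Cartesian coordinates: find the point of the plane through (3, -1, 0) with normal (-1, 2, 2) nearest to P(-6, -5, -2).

The perpendicular from P has direction n = (-1, 2, 2): r = (-6, -5, -2) + t(-1, 2, 2).
Substitute into the plane: n·(P + tn) = -5 gives -8 + 9t = -5, so t = 1/3.
Foot = (-6, -5, -2) + (1/3)·(-1, 2, 2) = (-19/3, -13/3, -4/3).

(-19/3, -13/3, -4/3)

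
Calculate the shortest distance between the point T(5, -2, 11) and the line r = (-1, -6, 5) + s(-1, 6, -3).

Direction vector d = (-1, 6, -3).
AP = (6, 4, 6), and AP × d = (-48, 12, 40).
|AP × d|² = 4048 and |d|² = 46, so the distance is √(4048/46) = √88 = 2√22.

2√22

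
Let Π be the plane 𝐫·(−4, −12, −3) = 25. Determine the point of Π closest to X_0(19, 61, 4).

n = (−4, −12, −3), |n|² = 169, and n·X_0 − 25 = -845.
t = -845/169 = -5, so the foot is X_0 − t·n = (19, 61, 4) − (-5)·(−4, −12, −3) = (−1, 1, −11).

(-1, 1, -11)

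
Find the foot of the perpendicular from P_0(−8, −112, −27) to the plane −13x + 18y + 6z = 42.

(-60, -40, -3)

The perpendicular from P_0 has direction n = (−13, 18, 6): r = (−8, −112, −27) + μ(−13, 18, 6).
Substitute into the plane: n·(P_0 + μn) = 42 gives -2074 + 529μ = 42, so μ = 4.
Foot = (−8, −112, −27) + 4·(−13, 18, 6) = (−60, −40, −3).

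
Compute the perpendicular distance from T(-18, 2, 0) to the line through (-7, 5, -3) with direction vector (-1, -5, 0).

Direction vector d = (-1, -5, 0).
AP = (-11, -3, 3); AP·d = 26, |AP|² = 139, |d|² = 26.
distance² = |AP|² − (AP·d)²/|d|² = 139 − 676/26 = 113, so the distance is √113.

√113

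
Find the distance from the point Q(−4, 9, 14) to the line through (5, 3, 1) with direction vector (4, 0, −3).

Direction vector d = (4, 0, −3).
AP = (−9, 6, 13); AP·d = -75, |AP|² = 286, |d|² = 25.
distance² = |AP|² − (AP·d)²/|d|² = 286 − 5625/25 = 61, so the distance is √61.

√61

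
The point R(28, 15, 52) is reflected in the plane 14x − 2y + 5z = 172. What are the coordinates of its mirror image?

(-28, 23, 32)

n = (14, −2, 5), |n|² = 225, n·R − 172 = 450, so t = 450/225 = 2.
Foot F = R − 2·n = (0, 19, 42); the reflection is 2F − R = (−28, 23, 32).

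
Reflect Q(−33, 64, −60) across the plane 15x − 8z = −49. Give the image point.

n = (15, 0, −8), |n|² = 289, n·Q − (-49) = 34, so t = 34/289 = 2/17.
Foot F = Q − (2/17)·n = (−591/17, 64, −1004/17); the reflection is 2F − Q = (−621/17, 64, −988/17).

(-621/17, 64, -988/17)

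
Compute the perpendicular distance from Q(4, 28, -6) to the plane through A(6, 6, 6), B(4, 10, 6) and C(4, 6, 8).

AB = (-2, 4, 0) and AC = (-2, 0, 2), so a normal is n = AB × AC = (8, 4, 8).
Then n·(4, 28, -6) - 120 = -24.
|n| = √(64 + 16 + 64) = 12, so the distance is |-24|/12 = 2.

2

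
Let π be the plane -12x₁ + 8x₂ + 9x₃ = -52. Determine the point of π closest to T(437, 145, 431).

(7321/17, 2537/17, 7408/17)

The perpendicular from T has direction n = (-12, 8, 9): r = (437, 145, 431) + μ(-12, 8, 9).
Substitute into the plane: n·(T + μn) = -52 gives -205 + 289μ = -52, so μ = 9/17.
Foot = (437, 145, 431) + (9/17)·(-12, 8, 9) = (7321/17, 2537/17, 7408/17).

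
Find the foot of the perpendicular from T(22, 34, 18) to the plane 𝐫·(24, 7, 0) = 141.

(-2, 27, 18)

n = (24, 7, 0), |n|² = 625, and n·T − 141 = 625.
t = 625/625 = 1, so the foot is T − t·n = (22, 34, 18) − 1·(24, 7, 0) = (−2, 27, 18).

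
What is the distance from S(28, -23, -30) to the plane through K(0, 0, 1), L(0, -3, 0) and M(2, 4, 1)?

KL = (0, -3, -1) and KM = (2, 4, 0), so a normal is n = KL × KM = (4, -2, 6).
Then n·(28, -23, -30) - 6 = -28.
|n| = √(16 + 4 + 36) = 2√14, so the distance is |-28|/(2√14) = √14.

√14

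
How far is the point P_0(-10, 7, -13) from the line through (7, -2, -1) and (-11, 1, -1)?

A direction vector is d = (-18, 3, 0).
AP = (-17, 9, -12), and AP × d = (36, 216, 111).
|AP × d|² = 60273 and |d|² = 333, so the distance is √(60273/333) = √181.

√181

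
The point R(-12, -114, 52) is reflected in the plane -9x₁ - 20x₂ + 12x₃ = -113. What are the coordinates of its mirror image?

(78, 86, -68)

n = (-9, -20, 12), |n|² = 625, n·R − (-113) = 3125, so t = 3125/625 = 5.
Foot F = R − 5·n = (33, -14, -8); the reflection is 2F − R = (78, 86, -68).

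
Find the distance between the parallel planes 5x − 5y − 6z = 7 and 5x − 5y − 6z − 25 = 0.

9√86/43

Both planes have normal n = (5, −5, −6), |n| = √86. Any point on the first plane is at distance |25 − 7|/|n| = 18/√86 = 9√86/43 from the second.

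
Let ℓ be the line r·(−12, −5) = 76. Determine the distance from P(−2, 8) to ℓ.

92/13

The normal to the line is n = (−12, −5) with |n| = 13.
|n·P − 76| = |-16 − 76| = 92, so the distance is 92/13.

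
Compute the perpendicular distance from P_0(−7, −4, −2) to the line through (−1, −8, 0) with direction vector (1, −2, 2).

Direction vector d = (1, −2, 2).
AP = (−6, 4, −2), and AP × d = (4, 10, 8).
|AP × d|² = 180 and |d|² = 9, so the distance is √(180/9) = √20 = 2√5.

2√5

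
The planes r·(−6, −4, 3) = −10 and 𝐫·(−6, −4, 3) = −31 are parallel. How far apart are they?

21√61/61

Both planes have normal n = (−6, −4, 3), |n| = √61. Any point on the first plane is at distance |(-31) − (-10)|/|n| = 21/√61 from the second.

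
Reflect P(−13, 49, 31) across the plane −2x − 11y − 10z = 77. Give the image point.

With n = (−2, −11, −10), the signed offset is (n·P − 77)/|n|² = -900/225 = -4.
P' = P − 2t·n = (−13, 49, 31) − (-8)·(−2, −11, −10) = (−29, −39, −49).

(-29, -39, -49)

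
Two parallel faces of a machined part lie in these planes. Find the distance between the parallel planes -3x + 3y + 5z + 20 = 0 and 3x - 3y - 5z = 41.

21√43/43

Divide the second equation by -1 to match normals: -3x + 3y + 5z = -41.
Both planes have normal n = (-3, 3, 5), |n| = √43. Any point on the first plane is at distance |(-41) − (-20)|/|n| = 21/√43 = 21√43/43 from the second.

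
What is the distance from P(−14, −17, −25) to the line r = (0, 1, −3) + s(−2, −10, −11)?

2√26

Direction vector d = (−2, −10, −11).
AP = (−14, −18, −22); AP·d = 450, |AP|² = 1004, |d|² = 225.
distance² = |AP|² − (AP·d)²/|d|² = 1004 − 202500/225 = 104, so the distance is 2√26.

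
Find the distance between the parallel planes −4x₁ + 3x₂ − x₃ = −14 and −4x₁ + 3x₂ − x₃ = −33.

With common normal n = (−4, 3, −1) (|n| = √26), the distance is |(-14) − (-33)|/|n| = 19/√26 = 19√26/26.

19/√26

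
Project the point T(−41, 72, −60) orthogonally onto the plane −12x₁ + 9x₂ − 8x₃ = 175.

(19, 27, -20)

The perpendicular from T has direction n = (−12, 9, −8): r = (−41, 72, −60) + λ(−12, 9, −8).
Substitute into the plane: n·(T + λn) = 175 gives 1620 + 289λ = 175, so λ = -5.
Foot = (−41, 72, −60) + (-5)·(−12, 9, −8) = (19, 27, −20).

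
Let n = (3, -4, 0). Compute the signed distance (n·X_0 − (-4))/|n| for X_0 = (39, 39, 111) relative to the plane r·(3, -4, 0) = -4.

n·X_0 − (-4) = -35.
|n| = 5, so the signed distance is -35/5 = -7.

-7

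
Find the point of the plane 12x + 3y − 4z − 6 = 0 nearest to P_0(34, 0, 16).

(10, -6, 24)

n = (12, 3, −4), |n|² = 169, and n·P_0 − 6 = 338.
t = 338/169 = 2, so the foot is P_0 − t·n = (34, 0, 16) − 2·(12, 3, −4) = (10, −6, 24).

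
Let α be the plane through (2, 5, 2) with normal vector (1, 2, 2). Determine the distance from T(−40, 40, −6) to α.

4

The plane has equation n·(r − (2, 5, 2)) = 0, i.e. n·r = 16.
Then n·(−40, 40, −6) − 16 = 12.
|n| = √(1 + 4 + 4) = 3, so the distance is |12|/3 = 4.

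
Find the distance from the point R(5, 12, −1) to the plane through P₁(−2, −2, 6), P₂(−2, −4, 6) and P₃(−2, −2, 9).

P₁P₂ = (0, −2, 0) and P₁P₃ = (0, 0, 3), so a normal is n = P₁P₂ × P₁P₃ = (−6, 0, 0).
Then n·(5, 12, −1) − 12 = −42.
|n| = √(36 + 0 + 0) = 6, so the distance is |-42|/6 = 7.

7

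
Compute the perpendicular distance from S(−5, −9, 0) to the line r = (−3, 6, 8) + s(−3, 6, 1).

√109

Direction vector d = (−3, 6, 1).
AP = (−2, −15, −8), and AP × d = (33, 26, −57).
|AP × d|² = 5014 and |d|² = 46, so the distance is √(5014/46) = √109.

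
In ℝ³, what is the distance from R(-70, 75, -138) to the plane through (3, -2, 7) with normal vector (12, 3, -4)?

The plane has equation n·(r − (3, -2, 7)) = 0, i.e. n·r = 2.
Then n·(-70, 75, -138) - 2 = -65.
|n| = √(144 + 9 + 16) = 13, so the distance is |-65|/13 = 5.

5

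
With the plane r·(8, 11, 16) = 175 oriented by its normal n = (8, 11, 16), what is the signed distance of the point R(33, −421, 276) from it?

-6

n·R − 175 = -126.
|n| = 21, so the signed distance is -126/21 = -6.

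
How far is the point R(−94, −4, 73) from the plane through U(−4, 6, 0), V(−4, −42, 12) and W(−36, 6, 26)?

2

UV = (0, −48, 12) and UW = (−32, 0, 26), so a normal is n = UV × UW = (−1248, −384, −1536).
n = (−1248, −384, −1536); n·P − 2688 = 4032; |n| = 2016; distance = 4032/2016 = 2.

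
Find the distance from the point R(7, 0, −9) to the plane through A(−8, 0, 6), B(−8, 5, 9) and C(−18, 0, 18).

3√70/14

AB = (0, 5, 3) and AC = (−10, 0, 12), so a normal is n = AB × AC = (60, −30, 50).
d = |60·7 + (-30)·0 + 50·(-9) − (-180)| / √(3600 + 900 + 2500) = |150| / (10√70) = 15/√70.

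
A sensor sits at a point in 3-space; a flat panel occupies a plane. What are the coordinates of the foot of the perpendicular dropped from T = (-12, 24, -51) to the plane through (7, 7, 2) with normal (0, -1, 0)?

(-12, 7, -51)

The perpendicular from T has direction n = (0, -1, 0): r = (-12, 24, -51) + λ(0, -1, 0).
Substitute into the plane: n·(T + λn) = -7 gives -24 + 1λ = -7, so λ = 17.
Foot = (-12, 24, -51) + 17·(0, -1, 0) = (-12, 7, -51).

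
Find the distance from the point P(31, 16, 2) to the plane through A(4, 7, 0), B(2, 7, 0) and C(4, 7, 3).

AB = (-2, 0, 0) and AC = (0, 0, 3), so a normal is n = AB × AC = (0, 6, 0).
n = (0, 6, 0); n·P − 42 = 54; |n| = 6; distance = 54/6 = 9.

9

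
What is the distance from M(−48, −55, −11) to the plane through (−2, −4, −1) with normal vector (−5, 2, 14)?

The plane has equation n·(r − (−2, −4, −1)) = 0, i.e. n·r = -12.
n = (−5, 2, 14); n·P − (-12) = -12; |n| = 15; distance = 12/15 = 4/5.

4/5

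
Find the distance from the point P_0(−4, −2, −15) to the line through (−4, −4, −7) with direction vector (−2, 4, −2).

Direction vector d = (−2, 4, −2).
AP = (0, 2, −8); AP·d = 24, |AP|² = 68, |d|² = 24.
distance² = |AP|² − (AP·d)²/|d|² = 68 − 576/24 = 44, so the distance is 2√11.

2√11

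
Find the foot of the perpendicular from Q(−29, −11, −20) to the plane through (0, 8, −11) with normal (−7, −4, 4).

n = (−7, −4, 4), |n|² = 81, and n·Q − (-76) = 243.
t = 243/81 = 3, so the foot is Q − t·n = (−29, −11, −20) − 3·(−7, −4, 4) = (−8, 1, −32).

(-8, 1, -32)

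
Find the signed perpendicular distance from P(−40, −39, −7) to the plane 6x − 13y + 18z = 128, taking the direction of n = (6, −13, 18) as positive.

13/23

n·P − 128 = 13.
|n| = 23, so the signed distance is 13/23.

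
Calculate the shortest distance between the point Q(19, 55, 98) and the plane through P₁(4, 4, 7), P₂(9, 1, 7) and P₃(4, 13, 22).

P₁P₂ = (5, −3, 0) and P₁P₃ = (0, 9, 15), so a normal is n = P₁P₂ × P₁P₃ = (−45, −75, 45).
Then n·(19, 55, 98) − (−165) = −405.
|n| = √(2025 + 5625 + 2025) = 15√43, so the distance is |-405|/(15√43) = 27/√43.

27√43/43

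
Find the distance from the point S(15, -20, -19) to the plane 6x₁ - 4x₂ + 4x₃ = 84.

5√17/17

d = |6·15 + (-4)·(-20) + 4·(-19) − 84| / √(36 + 16 + 16) = |10| / (2√17) = 5/√17.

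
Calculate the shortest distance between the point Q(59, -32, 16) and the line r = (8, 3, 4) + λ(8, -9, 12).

Direction vector d = (8, -9, 12).
AP = (51, -35, 12), and AP × d = (-312, -516, -179).
|AP × d|² = 395641 and |d|² = 289, so the distance is √(395641/289) = √1369 = 37.

37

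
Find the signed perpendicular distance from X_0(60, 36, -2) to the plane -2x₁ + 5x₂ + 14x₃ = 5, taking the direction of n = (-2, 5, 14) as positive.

n·X_0 − 5 = 27.
|n| = 15, so the signed distance is 27/15 = 9/5.

9/5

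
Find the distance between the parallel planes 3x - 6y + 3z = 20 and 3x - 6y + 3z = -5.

25√6/18

With common normal n = (3, -6, 3) (|n| = 3√6), the distance is |20 − (-5)|/|n| = 25/(3√6).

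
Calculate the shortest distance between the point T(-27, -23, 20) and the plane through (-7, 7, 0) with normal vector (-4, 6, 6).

10/√22

The plane has equation n·(r − (-7, 7, 0)) = 0, i.e. n·r = 70.
Then n·(-27, -23, 20) - 70 = 20.
|n| = √(16 + 36 + 36) = 2√22, so the distance is |20|/(2√22) = 10/√22.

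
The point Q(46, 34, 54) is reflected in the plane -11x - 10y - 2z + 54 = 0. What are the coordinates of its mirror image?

n = (-11, -10, -2), |n|² = 225, n·Q − (-54) = -900, so t = -900/225 = -4.
Foot F = Q − (-4)·n = (2, -6, 46); the reflection is 2F − Q = (-42, -46, 38).

(-42, -46, 38)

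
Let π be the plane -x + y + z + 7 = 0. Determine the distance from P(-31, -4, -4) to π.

10√3

d = |(-1)·(-31) + 1·(-4) + 1·(-4) − (-7)| / √(1 + 1 + 1) = |30| / √3 = 10√3.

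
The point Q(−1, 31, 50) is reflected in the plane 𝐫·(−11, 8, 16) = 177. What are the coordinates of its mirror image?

With n = (−11, 8, 16), the signed offset is (n·Q − 177)/|n|² = 882/441 = 2.
Q' = Q − 2t·n = (−1, 31, 50) − 4·(−11, 8, 16) = (43, −1, −14).

(43, -1, -14)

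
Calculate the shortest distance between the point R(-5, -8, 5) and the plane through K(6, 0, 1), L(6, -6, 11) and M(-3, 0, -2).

17√35/35

KL = (0, -6, 10) and KM = (-9, 0, -3), so a normal is n = KL × KM = (18, -90, -54).
Then n·(-5, -8, 5) - 54 = 306.
|n| = √(324 + 8100 + 2916) = 18√35, so the distance is |306|/(18√35) = 17/√35.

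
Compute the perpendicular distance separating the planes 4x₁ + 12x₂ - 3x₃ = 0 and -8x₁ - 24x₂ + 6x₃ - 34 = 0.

Divide the second equation by -2 to match normals: 4x₁ + 12x₂ - 3x₃ = -17.
With common normal n = (4, 12, -3) (|n| = 13), the distance is |0 − (-17)|/|n| = 17/13.

17/13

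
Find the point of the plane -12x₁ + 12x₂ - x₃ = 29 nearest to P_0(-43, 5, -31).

(-19, -19, -29)

n = (-12, 12, -1), |n|² = 289, and n·P_0 − 29 = 578.
t = 578/289 = 2, so the foot is P_0 − t·n = (-43, 5, -31) − 2·(-12, 12, -1) = (-19, -19, -29).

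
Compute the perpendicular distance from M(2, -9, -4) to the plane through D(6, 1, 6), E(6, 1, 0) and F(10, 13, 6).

DE = (0, 0, -6) and DF = (4, 12, 0), so a normal is n = DE × DF = (72, -24, 0).
Then n·(2, -9, -4) - 408 = -48.
|n| = √(5184 + 576 + 0) = 24√10, so the distance is |-48|/(24√10) = 2/√10.

√10/5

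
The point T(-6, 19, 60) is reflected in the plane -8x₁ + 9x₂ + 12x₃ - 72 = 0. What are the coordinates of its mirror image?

(42, -35, -12)

n = (-8, 9, 12), |n|² = 289, n·T − 72 = 867, so t = 867/289 = 3.
Foot F = T − 3·n = (18, -8, 24); the reflection is 2F − T = (42, -35, -12).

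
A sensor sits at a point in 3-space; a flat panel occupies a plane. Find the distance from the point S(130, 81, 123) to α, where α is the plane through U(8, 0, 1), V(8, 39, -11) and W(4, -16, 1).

2

UV = (0, 39, -12) and UW = (-4, -16, 0), so a normal is n = UV × UW = (-192, 48, 156).
d = |(-192)·130 + 48·81 + 156·123 − (-1380)| / √(36864 + 2304 + 24336) = |-504| / 252 = 2.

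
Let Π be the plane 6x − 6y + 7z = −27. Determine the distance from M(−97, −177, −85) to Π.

Normal vector n = (6, −6, 7), and n·(−97, −177, −85) − (−27) = −88.
|n| = √(36 + 36 + 49) = 11, so the distance is |-88|/11 = 8.

8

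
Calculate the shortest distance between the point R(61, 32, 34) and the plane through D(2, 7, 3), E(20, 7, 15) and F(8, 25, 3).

DE = (18, 0, 12) and DF = (6, 18, 0), so a normal is n = DE × DF = (−216, 72, 324).
d = |(-216)·61 + 72·32 + 324·34 − 1044| / √(46656 + 5184 + 104976) = |-900| / 396 = 25/11.

25/11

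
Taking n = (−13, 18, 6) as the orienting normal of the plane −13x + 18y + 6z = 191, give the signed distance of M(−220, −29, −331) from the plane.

7

n·M − 191 = 161.
|n| = 23, so the signed distance is 161/23 = 7.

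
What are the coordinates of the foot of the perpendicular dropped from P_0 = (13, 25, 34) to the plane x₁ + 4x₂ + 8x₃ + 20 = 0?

(8, 5, -6)

The perpendicular from P_0 has direction n = (1, 4, 8): r = (13, 25, 34) + λ(1, 4, 8).
Substitute into the plane: n·(P_0 + λn) = -20 gives 385 + 81λ = -20, so λ = -5.
Foot = (13, 25, 34) + (-5)·(1, 4, 8) = (8, 5, −6).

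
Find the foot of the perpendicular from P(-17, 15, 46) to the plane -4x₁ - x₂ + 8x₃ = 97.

n = (-4, -1, 8), |n|² = 81, and n·P − 97 = 324.
t = 324/81 = 4, so the foot is P − t·n = (-17, 15, 46) − 4·(-4, -1, 8) = (-1, 19, 14).

(-1, 19, 14)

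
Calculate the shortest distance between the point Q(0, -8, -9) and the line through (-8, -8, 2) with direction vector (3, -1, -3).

√14

Direction vector d = (3, -1, -3).
AP = (8, 0, -11), and AP × d = (-11, -9, -8).
|AP × d|² = 266 and |d|² = 19, so the distance is √(266/19) = √14.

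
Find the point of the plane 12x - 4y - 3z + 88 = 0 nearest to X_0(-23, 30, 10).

n = (12, -4, -3), |n|² = 169, and n·X_0 − (-88) = -338.
t = -338/169 = -2, so the foot is X_0 − t·n = (-23, 30, 10) − (-2)·(12, -4, -3) = (1, 22, 4).

(1, 22, 4)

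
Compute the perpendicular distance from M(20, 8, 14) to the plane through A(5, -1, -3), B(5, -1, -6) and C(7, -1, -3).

AB = (0, 0, -3) and AC = (2, 0, 0), so a normal is n = AB × AC = (0, -6, 0).
Then n·(20, 8, 14) - 6 = -54.
|n| = √(0 + 36 + 0) = 6, so the distance is |-54|/6 = 9.

9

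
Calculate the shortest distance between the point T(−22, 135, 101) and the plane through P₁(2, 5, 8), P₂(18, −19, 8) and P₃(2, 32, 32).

5

P₁P₂ = (16, −24, 0) and P₁P₃ = (0, 27, 24), so a normal is n = P₁P₂ × P₁P₃ = (−576, −384, 432).
Then n·(−22, 135, 101) − 384 = 4080.
|n| = √(331776 + 147456 + 186624) = 816, so the distance is |4080|/816 = 5.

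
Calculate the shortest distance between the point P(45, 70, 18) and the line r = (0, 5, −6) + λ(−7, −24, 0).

Direction vector d = (−7, −24, 0).
AP = (45, 65, 24); AP·d = -1875, |AP|² = 6826, |d|² = 625.
distance² = |AP|² − (AP·d)²/|d|² = 6826 − 3515625/625 = 1201, so the distance is √1201.

√1201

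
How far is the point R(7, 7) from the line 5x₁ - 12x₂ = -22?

d = |5·7 + (-12)·7 − (-22)| / √(25 + 144) = |-27|/13 = 27/13.

27/13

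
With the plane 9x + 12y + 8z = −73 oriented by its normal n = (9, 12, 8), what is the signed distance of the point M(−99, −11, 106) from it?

n·M − (-73) = -102.
|n| = 17, so the signed distance is -102/17 = -6.

-6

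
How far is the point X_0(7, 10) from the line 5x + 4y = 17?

58/√41

d = |5·7 + 4·10 − 17| / √(25 + 16) = |58|/√41 = 58/√41.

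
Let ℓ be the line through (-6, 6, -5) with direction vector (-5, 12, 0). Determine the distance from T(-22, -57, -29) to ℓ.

Direction vector d = (-5, 12, 0).
AP = (-16, -63, -24); AP·d = -676, |AP|² = 4801, |d|² = 169.
distance² = |AP|² − (AP·d)²/|d|² = 4801 − 456976/169 = 2097, so the distance is 3√233.

3√233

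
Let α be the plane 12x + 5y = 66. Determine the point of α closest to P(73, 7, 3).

(13, -18, 3)

n = (12, 5, 0), |n|² = 169, and n·P − 66 = 845.
t = 845/169 = 5, so the foot is P − t·n = (73, 7, 3) − 5·(12, 5, 0) = (13, -18, 3).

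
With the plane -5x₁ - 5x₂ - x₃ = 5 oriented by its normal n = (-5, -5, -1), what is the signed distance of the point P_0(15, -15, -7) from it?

2/√51

n·P_0 − 5 = 2.
|n| = √51, so the signed distance is 2/√51.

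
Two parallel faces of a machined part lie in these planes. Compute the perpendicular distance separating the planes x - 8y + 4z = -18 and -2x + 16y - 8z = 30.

Divide the second equation by -2 to match normals: x - 8y + 4z = -15.
Both planes have normal n = (1, -8, 4), |n| = 9. Any point on the first plane is at distance |(-15) − (-18)|/|n| = 3/9 = 1/3 from the second.

1/3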